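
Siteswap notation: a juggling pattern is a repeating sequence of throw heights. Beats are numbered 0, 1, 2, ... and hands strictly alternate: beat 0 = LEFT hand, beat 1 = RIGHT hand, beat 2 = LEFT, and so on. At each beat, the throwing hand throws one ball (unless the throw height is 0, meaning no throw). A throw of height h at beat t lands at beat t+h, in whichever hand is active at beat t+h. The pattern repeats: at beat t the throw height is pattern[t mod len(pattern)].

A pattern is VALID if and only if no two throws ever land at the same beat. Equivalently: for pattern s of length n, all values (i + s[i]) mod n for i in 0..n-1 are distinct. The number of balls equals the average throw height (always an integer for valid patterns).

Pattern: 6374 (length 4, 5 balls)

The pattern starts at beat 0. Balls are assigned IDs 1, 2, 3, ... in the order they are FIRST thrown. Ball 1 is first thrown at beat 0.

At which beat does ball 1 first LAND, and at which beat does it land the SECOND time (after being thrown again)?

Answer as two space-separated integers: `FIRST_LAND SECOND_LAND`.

Beat 0 (L): throw ball1 h=6 -> lands@6:L; in-air after throw: [b1@6:L]
Beat 1 (R): throw ball2 h=3 -> lands@4:L; in-air after throw: [b2@4:L b1@6:L]
Beat 2 (L): throw ball3 h=7 -> lands@9:R; in-air after throw: [b2@4:L b1@6:L b3@9:R]
Beat 3 (R): throw ball4 h=4 -> lands@7:R; in-air after throw: [b2@4:L b1@6:L b4@7:R b3@9:R]
Beat 4 (L): throw ball2 h=6 -> lands@10:L; in-air after throw: [b1@6:L b4@7:R b3@9:R b2@10:L]
Beat 5 (R): throw ball5 h=3 -> lands@8:L; in-air after throw: [b1@6:L b4@7:R b5@8:L b3@9:R b2@10:L]
Beat 6 (L): throw ball1 h=7 -> lands@13:R; in-air after throw: [b4@7:R b5@8:L b3@9:R b2@10:L b1@13:R]
Beat 7 (R): throw ball4 h=4 -> lands@11:R; in-air after throw: [b5@8:L b3@9:R b2@10:L b4@11:R b1@13:R]
Beat 8 (L): throw ball5 h=6 -> lands@14:L; in-air after throw: [b3@9:R b2@10:L b4@11:R b1@13:R b5@14:L]
Beat 9 (R): throw ball3 h=3 -> lands@12:L; in-air after throw: [b2@10:L b4@11:R b3@12:L b1@13:R b5@14:L]
Beat 10 (L): throw ball2 h=7 -> lands@17:R; in-air after throw: [b4@11:R b3@12:L b1@13:R b5@14:L b2@17:R]
Beat 11 (R): throw ball4 h=4 -> lands@15:R; in-air after throw: [b3@12:L b1@13:R b5@14:L b4@15:R b2@17:R]
Beat 12 (L): throw ball3 h=6 -> lands@18:L; in-air after throw: [b1@13:R b5@14:L b4@15:R b2@17:R b3@18:L]
Beat 13 (R): throw ball1 h=3 -> lands@16:L; in-air after throw: [b5@14:L b4@15:R b1@16:L b2@17:R b3@18:L]
Ball 1: thrown@0 h=6 -> first land @6; rethrown@6 h=7 -> second land @13

Answer: 6 13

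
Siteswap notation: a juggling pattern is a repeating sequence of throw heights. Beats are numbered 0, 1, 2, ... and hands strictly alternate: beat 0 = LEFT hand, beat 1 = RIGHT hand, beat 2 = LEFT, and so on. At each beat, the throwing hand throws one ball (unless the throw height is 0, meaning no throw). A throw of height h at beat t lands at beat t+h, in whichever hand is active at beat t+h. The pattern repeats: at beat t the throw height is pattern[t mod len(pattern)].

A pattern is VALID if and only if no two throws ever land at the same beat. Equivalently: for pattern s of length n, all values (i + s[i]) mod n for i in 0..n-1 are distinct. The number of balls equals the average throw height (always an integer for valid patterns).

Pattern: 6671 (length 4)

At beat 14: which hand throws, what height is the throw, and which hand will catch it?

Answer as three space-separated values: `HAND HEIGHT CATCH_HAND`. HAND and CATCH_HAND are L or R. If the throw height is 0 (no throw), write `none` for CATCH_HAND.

Beat 14: 14 mod 2 = 0, so hand = L
Throw height = pattern[14 mod 4] = pattern[2] = 7
Lands at beat 14+7=21, 21 mod 2 = 1, so catch hand = R

Answer: L 7 R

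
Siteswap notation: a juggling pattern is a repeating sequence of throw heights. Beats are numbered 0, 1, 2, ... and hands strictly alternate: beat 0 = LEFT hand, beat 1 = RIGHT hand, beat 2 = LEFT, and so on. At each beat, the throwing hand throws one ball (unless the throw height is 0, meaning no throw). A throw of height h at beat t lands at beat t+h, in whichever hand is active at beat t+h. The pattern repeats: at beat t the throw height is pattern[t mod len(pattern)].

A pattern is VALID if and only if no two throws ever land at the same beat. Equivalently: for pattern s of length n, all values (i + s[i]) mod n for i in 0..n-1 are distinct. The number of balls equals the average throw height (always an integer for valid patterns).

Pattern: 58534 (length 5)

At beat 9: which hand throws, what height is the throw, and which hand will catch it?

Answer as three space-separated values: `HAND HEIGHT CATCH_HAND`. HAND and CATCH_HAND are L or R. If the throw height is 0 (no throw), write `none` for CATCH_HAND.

Answer: R 4 R

Derivation:
Beat 9: 9 mod 2 = 1, so hand = R
Throw height = pattern[9 mod 5] = pattern[4] = 4
Lands at beat 9+4=13, 13 mod 2 = 1, so catch hand = R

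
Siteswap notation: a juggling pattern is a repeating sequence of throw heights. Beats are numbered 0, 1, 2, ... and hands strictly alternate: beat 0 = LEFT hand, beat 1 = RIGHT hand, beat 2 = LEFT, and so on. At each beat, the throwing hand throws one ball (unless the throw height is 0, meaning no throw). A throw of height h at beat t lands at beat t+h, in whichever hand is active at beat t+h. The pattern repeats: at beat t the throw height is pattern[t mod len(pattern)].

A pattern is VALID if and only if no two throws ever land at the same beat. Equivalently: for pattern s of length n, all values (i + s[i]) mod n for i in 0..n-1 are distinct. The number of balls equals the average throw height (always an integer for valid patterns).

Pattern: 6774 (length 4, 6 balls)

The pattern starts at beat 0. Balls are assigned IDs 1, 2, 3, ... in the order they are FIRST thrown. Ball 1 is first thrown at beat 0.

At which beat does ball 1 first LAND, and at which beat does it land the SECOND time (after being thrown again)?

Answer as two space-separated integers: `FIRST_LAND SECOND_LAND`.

Answer: 6 13

Derivation:
Beat 0 (L): throw ball1 h=6 -> lands@6:L; in-air after throw: [b1@6:L]
Beat 1 (R): throw ball2 h=7 -> lands@8:L; in-air after throw: [b1@6:L b2@8:L]
Beat 2 (L): throw ball3 h=7 -> lands@9:R; in-air after throw: [b1@6:L b2@8:L b3@9:R]
Beat 3 (R): throw ball4 h=4 -> lands@7:R; in-air after throw: [b1@6:L b4@7:R b2@8:L b3@9:R]
Beat 4 (L): throw ball5 h=6 -> lands@10:L; in-air after throw: [b1@6:L b4@7:R b2@8:L b3@9:R b5@10:L]
Beat 5 (R): throw ball6 h=7 -> lands@12:L; in-air after throw: [b1@6:L b4@7:R b2@8:L b3@9:R b5@10:L b6@12:L]
Beat 6 (L): throw ball1 h=7 -> lands@13:R; in-air after throw: [b4@7:R b2@8:L b3@9:R b5@10:L b6@12:L b1@13:R]
Beat 7 (R): throw ball4 h=4 -> lands@11:R; in-air after throw: [b2@8:L b3@9:R b5@10:L b4@11:R b6@12:L b1@13:R]
Beat 8 (L): throw ball2 h=6 -> lands@14:L; in-air after throw: [b3@9:R b5@10:L b4@11:R b6@12:L b1@13:R b2@14:L]
Beat 9 (R): throw ball3 h=7 -> lands@16:L; in-air after throw: [b5@10:L b4@11:R b6@12:L b1@13:R b2@14:L b3@16:L]
Beat 10 (L): throw ball5 h=7 -> lands@17:R; in-air after throw: [b4@11:R b6@12:L b1@13:R b2@14:L b3@16:L b5@17:R]
Beat 11 (R): throw ball4 h=4 -> lands@15:R; in-air after throw: [b6@12:L b1@13:R b2@14:L b4@15:R b3@16:L b5@17:R]
Beat 12 (L): throw ball6 h=6 -> lands@18:L; in-air after throw: [b1@13:R b2@14:L b4@15:R b3@16:L b5@17:R b6@18:L]
Beat 13 (R): throw ball1 h=7 -> lands@20:L; in-air after throw: [b2@14:L b4@15:R b3@16:L b5@17:R b6@18:L b1@20:L]
Ball 1: thrown@0 h=6 -> first land @6; rethrown@6 h=7 -> second land @13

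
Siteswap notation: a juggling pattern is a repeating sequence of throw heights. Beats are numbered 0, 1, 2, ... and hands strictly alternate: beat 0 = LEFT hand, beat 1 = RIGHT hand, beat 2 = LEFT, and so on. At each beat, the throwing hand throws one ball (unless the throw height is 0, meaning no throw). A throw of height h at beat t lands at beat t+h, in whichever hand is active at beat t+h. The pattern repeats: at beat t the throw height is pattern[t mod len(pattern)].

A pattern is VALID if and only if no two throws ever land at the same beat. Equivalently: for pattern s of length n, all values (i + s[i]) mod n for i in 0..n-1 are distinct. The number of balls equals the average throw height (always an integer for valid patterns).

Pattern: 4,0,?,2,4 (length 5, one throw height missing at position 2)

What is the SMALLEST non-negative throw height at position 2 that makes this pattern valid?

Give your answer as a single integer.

i=0: (0 + 4) mod 5 = 4
i=1: (1 + 0) mod 5 = 1
i=2: s[i]=? (unknown)
i=3: (3 + 2) mod 5 = 0
i=4: (4 + 4) mod 5 = 3
Known residues: [0, 1, 3, 4]; need a permutation of 0..4, so missing residue r = 2
Need (2 + s) mod 5 = 2; smallest s = (2 - 2) mod 5 = 0

Answer: 0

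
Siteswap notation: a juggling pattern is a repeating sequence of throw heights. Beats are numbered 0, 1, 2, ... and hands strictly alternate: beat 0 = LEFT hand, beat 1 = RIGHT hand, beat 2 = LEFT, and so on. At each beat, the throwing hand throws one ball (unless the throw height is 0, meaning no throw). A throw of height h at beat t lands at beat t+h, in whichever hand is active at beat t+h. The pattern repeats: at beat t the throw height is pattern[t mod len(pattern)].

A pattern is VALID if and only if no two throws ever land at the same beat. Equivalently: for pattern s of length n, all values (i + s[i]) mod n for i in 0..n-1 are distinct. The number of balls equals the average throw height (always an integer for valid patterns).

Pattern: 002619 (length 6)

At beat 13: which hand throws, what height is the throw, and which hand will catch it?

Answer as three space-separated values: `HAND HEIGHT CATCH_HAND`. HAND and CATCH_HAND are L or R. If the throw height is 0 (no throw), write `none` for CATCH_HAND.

Beat 13: 13 mod 2 = 1, so hand = R
Throw height = pattern[13 mod 6] = pattern[1] = 0

Answer: R 0 none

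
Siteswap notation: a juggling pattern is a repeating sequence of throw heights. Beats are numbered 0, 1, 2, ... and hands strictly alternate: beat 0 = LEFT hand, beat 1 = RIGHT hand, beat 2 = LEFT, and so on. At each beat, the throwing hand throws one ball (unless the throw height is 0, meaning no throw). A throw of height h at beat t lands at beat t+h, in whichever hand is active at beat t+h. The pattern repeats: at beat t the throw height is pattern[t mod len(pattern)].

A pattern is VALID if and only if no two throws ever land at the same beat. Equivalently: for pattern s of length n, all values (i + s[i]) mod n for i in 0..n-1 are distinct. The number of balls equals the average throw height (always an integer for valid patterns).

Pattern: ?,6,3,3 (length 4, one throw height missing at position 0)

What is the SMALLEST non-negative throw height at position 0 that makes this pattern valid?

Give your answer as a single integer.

i=0: s[i]=? (unknown)
i=1: (1 + 6) mod 4 = 3
i=2: (2 + 3) mod 4 = 1
i=3: (3 + 3) mod 4 = 2
Known residues: [1, 2, 3]; need a permutation of 0..3, so missing residue r = 0
Need (0 + s) mod 4 = 0; smallest s = (0 - 0) mod 4 = 0

Answer: 0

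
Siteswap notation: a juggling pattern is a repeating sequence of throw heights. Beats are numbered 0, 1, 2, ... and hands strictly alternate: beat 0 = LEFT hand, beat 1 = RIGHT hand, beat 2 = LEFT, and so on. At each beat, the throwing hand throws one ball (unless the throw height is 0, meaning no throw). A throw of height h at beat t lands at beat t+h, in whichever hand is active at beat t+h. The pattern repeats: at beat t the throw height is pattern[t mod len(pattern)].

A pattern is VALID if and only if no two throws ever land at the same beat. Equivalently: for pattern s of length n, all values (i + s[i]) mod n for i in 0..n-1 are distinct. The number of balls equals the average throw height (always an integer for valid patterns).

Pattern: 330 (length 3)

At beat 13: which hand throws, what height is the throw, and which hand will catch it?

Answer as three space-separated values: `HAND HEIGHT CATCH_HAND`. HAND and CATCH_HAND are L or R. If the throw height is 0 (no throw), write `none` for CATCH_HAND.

Answer: R 3 L

Derivation:
Beat 13: 13 mod 2 = 1, so hand = R
Throw height = pattern[13 mod 3] = pattern[1] = 3
Lands at beat 13+3=16, 16 mod 2 = 0, so catch hand = L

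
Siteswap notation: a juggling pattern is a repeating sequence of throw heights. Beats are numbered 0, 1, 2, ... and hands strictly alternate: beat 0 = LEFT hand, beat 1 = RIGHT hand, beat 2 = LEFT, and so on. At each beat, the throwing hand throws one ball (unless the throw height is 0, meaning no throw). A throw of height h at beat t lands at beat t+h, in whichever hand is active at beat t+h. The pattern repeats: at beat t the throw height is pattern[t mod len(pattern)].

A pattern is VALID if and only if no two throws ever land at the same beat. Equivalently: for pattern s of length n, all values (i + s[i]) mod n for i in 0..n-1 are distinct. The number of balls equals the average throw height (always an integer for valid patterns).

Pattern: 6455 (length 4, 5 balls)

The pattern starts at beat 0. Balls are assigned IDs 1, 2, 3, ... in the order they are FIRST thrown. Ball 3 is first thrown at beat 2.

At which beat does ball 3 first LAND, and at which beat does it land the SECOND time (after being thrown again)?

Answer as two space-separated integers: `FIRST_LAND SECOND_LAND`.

Beat 0 (L): throw ball1 h=6 -> lands@6:L; in-air after throw: [b1@6:L]
Beat 1 (R): throw ball2 h=4 -> lands@5:R; in-air after throw: [b2@5:R b1@6:L]
Beat 2 (L): throw ball3 h=5 -> lands@7:R; in-air after throw: [b2@5:R b1@6:L b3@7:R]
Beat 3 (R): throw ball4 h=5 -> lands@8:L; in-air after throw: [b2@5:R b1@6:L b3@7:R b4@8:L]
Beat 4 (L): throw ball5 h=6 -> lands@10:L; in-air after throw: [b2@5:R b1@6:L b3@7:R b4@8:L b5@10:L]
Beat 5 (R): throw ball2 h=4 -> lands@9:R; in-air after throw: [b1@6:L b3@7:R b4@8:L b2@9:R b5@10:L]
Beat 6 (L): throw ball1 h=5 -> lands@11:R; in-air after throw: [b3@7:R b4@8:L b2@9:R b5@10:L b1@11:R]
Beat 7 (R): throw ball3 h=5 -> lands@12:L; in-air after throw: [b4@8:L b2@9:R b5@10:L b1@11:R b3@12:L]
Beat 8 (L): throw ball4 h=6 -> lands@14:L; in-air after throw: [b2@9:R b5@10:L b1@11:R b3@12:L b4@14:L]
Beat 9 (R): throw ball2 h=4 -> lands@13:R; in-air after throw: [b5@10:L b1@11:R b3@12:L b2@13:R b4@14:L]
Beat 10 (L): throw ball5 h=5 -> lands@15:R; in-air after throw: [b1@11:R b3@12:L b2@13:R b4@14:L b5@15:R]
Beat 11 (R): throw ball1 h=5 -> lands@16:L; in-air after throw: [b3@12:L b2@13:R b4@14:L b5@15:R b1@16:L]
Beat 12 (L): throw ball3 h=6 -> lands@18:L; in-air after throw: [b2@13:R b4@14:L b5@15:R b1@16:L b3@18:L]
Ball 3: thrown@2 h=5 -> first land @7; rethrown@7 h=5 -> second land @12

Answer: 7 12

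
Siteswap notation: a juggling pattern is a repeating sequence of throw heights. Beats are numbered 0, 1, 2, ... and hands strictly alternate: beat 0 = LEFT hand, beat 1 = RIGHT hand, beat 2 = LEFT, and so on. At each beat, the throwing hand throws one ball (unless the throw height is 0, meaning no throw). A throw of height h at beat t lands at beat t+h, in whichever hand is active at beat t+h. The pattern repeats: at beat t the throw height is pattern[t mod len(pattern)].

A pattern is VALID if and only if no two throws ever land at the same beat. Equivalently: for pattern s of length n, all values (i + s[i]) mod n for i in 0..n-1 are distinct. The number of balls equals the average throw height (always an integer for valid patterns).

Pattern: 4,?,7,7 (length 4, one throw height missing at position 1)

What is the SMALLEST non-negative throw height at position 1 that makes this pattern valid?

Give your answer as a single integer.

i=0: (0 + 4) mod 4 = 0
i=1: s[i]=? (unknown)
i=2: (2 + 7) mod 4 = 1
i=3: (3 + 7) mod 4 = 2
Known residues: [0, 1, 2]; need a permutation of 0..3, so missing residue r = 3
Need (1 + s) mod 4 = 3; smallest s = (3 - 1) mod 4 = 2

Answer: 2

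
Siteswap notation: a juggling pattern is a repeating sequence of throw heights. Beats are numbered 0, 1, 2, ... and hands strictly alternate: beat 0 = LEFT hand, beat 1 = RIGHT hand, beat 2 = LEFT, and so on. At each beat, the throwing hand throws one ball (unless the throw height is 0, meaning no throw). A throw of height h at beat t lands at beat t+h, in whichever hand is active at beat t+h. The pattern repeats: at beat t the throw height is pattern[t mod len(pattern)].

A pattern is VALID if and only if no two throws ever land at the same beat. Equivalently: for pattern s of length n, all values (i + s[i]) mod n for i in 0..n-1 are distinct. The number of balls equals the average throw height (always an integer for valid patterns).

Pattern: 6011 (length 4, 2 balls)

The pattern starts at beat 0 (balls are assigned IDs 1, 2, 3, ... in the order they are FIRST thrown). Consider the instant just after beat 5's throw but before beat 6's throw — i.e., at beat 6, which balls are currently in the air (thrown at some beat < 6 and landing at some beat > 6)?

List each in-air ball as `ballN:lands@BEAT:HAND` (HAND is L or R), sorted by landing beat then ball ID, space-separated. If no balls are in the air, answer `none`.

Beat 0 (L): throw ball1 h=6 -> lands@6:L; in-air after throw: [b1@6:L]
Beat 2 (L): throw ball2 h=1 -> lands@3:R; in-air after throw: [b2@3:R b1@6:L]
Beat 3 (R): throw ball2 h=1 -> lands@4:L; in-air after throw: [b2@4:L b1@6:L]
Beat 4 (L): throw ball2 h=6 -> lands@10:L; in-air after throw: [b1@6:L b2@10:L]
Beat 6 (L): throw ball1 h=1 -> lands@7:R; in-air after throw: [b1@7:R b2@10:L]

Answer: ball2:lands@10:L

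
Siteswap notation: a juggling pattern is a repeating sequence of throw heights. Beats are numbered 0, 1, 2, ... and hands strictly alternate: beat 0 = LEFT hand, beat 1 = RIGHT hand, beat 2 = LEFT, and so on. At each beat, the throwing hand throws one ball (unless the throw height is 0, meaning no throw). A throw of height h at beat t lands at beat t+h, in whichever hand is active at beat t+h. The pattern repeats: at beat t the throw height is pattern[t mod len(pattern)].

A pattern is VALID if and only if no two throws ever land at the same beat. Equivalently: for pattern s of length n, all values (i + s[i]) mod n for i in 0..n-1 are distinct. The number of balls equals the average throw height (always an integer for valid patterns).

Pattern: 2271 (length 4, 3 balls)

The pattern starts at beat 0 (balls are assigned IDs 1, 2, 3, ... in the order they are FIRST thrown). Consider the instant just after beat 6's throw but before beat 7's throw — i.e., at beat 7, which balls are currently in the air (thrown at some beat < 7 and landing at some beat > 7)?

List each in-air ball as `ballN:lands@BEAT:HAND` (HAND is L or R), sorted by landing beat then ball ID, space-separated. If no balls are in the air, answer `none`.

Answer: ball1:lands@9:R ball2:lands@13:R

Derivation:
Beat 0 (L): throw ball1 h=2 -> lands@2:L; in-air after throw: [b1@2:L]
Beat 1 (R): throw ball2 h=2 -> lands@3:R; in-air after throw: [b1@2:L b2@3:R]
Beat 2 (L): throw ball1 h=7 -> lands@9:R; in-air after throw: [b2@3:R b1@9:R]
Beat 3 (R): throw ball2 h=1 -> lands@4:L; in-air after throw: [b2@4:L b1@9:R]
Beat 4 (L): throw ball2 h=2 -> lands@6:L; in-air after throw: [b2@6:L b1@9:R]
Beat 5 (R): throw ball3 h=2 -> lands@7:R; in-air after throw: [b2@6:L b3@7:R b1@9:R]
Beat 6 (L): throw ball2 h=7 -> lands@13:R; in-air after throw: [b3@7:R b1@9:R b2@13:R]
Beat 7 (R): throw ball3 h=1 -> lands@8:L; in-air after throw: [b3@8:L b1@9:R b2@13:R]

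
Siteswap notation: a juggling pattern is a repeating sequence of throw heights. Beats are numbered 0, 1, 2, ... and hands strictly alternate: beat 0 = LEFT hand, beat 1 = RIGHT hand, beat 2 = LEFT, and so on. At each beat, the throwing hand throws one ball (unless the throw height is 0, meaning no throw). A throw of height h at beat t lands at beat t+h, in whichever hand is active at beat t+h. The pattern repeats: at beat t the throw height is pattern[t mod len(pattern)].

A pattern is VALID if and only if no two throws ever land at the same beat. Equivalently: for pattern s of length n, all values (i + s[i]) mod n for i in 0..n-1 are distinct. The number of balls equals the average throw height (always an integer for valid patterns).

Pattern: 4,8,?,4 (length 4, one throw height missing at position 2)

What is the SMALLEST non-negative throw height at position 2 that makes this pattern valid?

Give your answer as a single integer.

i=0: (0 + 4) mod 4 = 0
i=1: (1 + 8) mod 4 = 1
i=2: s[i]=? (unknown)
i=3: (3 + 4) mod 4 = 3
Known residues: [0, 1, 3]; need a permutation of 0..3, so missing residue r = 2
Need (2 + s) mod 4 = 2; smallest s = (2 - 2) mod 4 = 0

Answer: 0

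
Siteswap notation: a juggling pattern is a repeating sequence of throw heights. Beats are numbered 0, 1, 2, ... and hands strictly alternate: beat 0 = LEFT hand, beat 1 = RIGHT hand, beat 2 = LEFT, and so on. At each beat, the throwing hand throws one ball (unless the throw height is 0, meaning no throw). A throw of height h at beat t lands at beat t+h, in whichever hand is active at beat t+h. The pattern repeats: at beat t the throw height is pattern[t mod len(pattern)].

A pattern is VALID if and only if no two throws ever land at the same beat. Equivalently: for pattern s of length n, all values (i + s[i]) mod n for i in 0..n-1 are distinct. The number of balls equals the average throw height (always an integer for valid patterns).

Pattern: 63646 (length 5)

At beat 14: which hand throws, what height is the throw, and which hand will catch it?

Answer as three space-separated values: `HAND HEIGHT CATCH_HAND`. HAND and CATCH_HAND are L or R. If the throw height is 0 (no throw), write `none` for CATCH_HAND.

Beat 14: 14 mod 2 = 0, so hand = L
Throw height = pattern[14 mod 5] = pattern[4] = 6
Lands at beat 14+6=20, 20 mod 2 = 0, so catch hand = L

Answer: L 6 L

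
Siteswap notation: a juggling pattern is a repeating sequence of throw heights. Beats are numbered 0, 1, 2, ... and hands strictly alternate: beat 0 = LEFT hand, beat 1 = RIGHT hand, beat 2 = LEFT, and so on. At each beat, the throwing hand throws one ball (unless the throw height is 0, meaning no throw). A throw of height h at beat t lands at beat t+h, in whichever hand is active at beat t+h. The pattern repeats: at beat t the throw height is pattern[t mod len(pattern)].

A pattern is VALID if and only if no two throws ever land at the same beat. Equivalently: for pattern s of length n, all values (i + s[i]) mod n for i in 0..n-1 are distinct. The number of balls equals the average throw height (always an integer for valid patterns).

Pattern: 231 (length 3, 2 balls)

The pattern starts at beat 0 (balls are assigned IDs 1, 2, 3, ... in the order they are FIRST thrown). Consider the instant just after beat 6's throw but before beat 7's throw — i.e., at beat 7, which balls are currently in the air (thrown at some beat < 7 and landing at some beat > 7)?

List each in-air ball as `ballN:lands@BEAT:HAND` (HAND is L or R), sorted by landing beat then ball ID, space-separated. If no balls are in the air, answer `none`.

Answer: ball1:lands@8:L

Derivation:
Beat 0 (L): throw ball1 h=2 -> lands@2:L; in-air after throw: [b1@2:L]
Beat 1 (R): throw ball2 h=3 -> lands@4:L; in-air after throw: [b1@2:L b2@4:L]
Beat 2 (L): throw ball1 h=1 -> lands@3:R; in-air after throw: [b1@3:R b2@4:L]
Beat 3 (R): throw ball1 h=2 -> lands@5:R; in-air after throw: [b2@4:L b1@5:R]
Beat 4 (L): throw ball2 h=3 -> lands@7:R; in-air after throw: [b1@5:R b2@7:R]
Beat 5 (R): throw ball1 h=1 -> lands@6:L; in-air after throw: [b1@6:L b2@7:R]
Beat 6 (L): throw ball1 h=2 -> lands@8:L; in-air after throw: [b2@7:R b1@8:L]
Beat 7 (R): throw ball2 h=3 -> lands@10:L; in-air after throw: [b1@8:L b2@10:L]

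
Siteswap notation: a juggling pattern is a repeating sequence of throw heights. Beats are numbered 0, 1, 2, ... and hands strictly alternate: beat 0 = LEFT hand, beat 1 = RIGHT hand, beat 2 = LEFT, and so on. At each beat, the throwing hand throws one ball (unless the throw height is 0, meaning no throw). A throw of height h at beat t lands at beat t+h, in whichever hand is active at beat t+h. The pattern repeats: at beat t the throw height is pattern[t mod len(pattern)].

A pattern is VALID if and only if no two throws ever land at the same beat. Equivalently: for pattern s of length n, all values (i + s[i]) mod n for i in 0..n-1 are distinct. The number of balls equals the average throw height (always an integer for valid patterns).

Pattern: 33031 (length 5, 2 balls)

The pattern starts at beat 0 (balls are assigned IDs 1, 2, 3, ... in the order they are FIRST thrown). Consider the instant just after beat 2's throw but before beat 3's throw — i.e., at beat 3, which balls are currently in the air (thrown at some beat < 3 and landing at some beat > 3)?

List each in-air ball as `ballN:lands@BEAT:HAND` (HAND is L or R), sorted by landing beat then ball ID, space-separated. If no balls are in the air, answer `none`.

Answer: ball2:lands@4:L

Derivation:
Beat 0 (L): throw ball1 h=3 -> lands@3:R; in-air after throw: [b1@3:R]
Beat 1 (R): throw ball2 h=3 -> lands@4:L; in-air after throw: [b1@3:R b2@4:L]
Beat 3 (R): throw ball1 h=3 -> lands@6:L; in-air after throw: [b2@4:L b1@6:L]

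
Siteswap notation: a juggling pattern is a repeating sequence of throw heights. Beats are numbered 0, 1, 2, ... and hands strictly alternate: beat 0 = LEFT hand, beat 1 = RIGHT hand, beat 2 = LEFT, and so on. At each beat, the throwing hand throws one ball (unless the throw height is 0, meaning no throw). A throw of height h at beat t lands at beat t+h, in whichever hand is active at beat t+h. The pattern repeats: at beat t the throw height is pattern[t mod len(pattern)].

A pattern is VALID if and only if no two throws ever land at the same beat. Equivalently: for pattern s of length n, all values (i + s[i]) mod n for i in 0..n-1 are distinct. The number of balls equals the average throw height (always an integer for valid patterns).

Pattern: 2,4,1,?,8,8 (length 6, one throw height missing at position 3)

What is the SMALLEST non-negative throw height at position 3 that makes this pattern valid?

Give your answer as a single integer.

i=0: (0 + 2) mod 6 = 2
i=1: (1 + 4) mod 6 = 5
i=2: (2 + 1) mod 6 = 3
i=3: s[i]=? (unknown)
i=4: (4 + 8) mod 6 = 0
i=5: (5 + 8) mod 6 = 1
Known residues: [0, 1, 2, 3, 5]; need a permutation of 0..5, so missing residue r = 4
Need (3 + s) mod 6 = 4; smallest s = (4 - 3) mod 6 = 1

Answer: 1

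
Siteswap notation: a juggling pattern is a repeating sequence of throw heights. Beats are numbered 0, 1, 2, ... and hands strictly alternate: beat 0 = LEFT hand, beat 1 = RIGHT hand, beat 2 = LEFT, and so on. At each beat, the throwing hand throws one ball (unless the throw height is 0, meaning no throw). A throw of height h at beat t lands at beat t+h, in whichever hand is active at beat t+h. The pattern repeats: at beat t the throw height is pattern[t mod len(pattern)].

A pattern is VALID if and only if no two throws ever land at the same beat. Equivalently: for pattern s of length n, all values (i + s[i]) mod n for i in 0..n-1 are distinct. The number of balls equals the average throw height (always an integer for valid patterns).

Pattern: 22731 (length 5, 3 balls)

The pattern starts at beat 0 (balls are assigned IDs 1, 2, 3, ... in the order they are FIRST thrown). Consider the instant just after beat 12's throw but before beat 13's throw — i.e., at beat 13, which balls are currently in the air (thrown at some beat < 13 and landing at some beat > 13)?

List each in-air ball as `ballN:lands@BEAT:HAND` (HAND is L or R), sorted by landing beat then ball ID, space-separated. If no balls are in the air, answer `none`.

Beat 0 (L): throw ball1 h=2 -> lands@2:L; in-air after throw: [b1@2:L]
Beat 1 (R): throw ball2 h=2 -> lands@3:R; in-air after throw: [b1@2:L b2@3:R]
Beat 2 (L): throw ball1 h=7 -> lands@9:R; in-air after throw: [b2@3:R b1@9:R]
Beat 3 (R): throw ball2 h=3 -> lands@6:L; in-air after throw: [b2@6:L b1@9:R]
Beat 4 (L): throw ball3 h=1 -> lands@5:R; in-air after throw: [b3@5:R b2@6:L b1@9:R]
Beat 5 (R): throw ball3 h=2 -> lands@7:R; in-air after throw: [b2@6:L b3@7:R b1@9:R]
Beat 6 (L): throw ball2 h=2 -> lands@8:L; in-air after throw: [b3@7:R b2@8:L b1@9:R]
Beat 7 (R): throw ball3 h=7 -> lands@14:L; in-air after throw: [b2@8:L b1@9:R b3@14:L]
Beat 8 (L): throw ball2 h=3 -> lands@11:R; in-air after throw: [b1@9:R b2@11:R b3@14:L]
Beat 9 (R): throw ball1 h=1 -> lands@10:L; in-air after throw: [b1@10:L b2@11:R b3@14:L]
Beat 10 (L): throw ball1 h=2 -> lands@12:L; in-air after throw: [b2@11:R b1@12:L b3@14:L]
Beat 11 (R): throw ball2 h=2 -> lands@13:R; in-air after throw: [b1@12:L b2@13:R b3@14:L]
Beat 12 (L): throw ball1 h=7 -> lands@19:R; in-air after throw: [b2@13:R b3@14:L b1@19:R]
Beat 13 (R): throw ball2 h=3 -> lands@16:L; in-air after throw: [b3@14:L b2@16:L b1@19:R]

Answer: ball3:lands@14:L ball1:lands@19:R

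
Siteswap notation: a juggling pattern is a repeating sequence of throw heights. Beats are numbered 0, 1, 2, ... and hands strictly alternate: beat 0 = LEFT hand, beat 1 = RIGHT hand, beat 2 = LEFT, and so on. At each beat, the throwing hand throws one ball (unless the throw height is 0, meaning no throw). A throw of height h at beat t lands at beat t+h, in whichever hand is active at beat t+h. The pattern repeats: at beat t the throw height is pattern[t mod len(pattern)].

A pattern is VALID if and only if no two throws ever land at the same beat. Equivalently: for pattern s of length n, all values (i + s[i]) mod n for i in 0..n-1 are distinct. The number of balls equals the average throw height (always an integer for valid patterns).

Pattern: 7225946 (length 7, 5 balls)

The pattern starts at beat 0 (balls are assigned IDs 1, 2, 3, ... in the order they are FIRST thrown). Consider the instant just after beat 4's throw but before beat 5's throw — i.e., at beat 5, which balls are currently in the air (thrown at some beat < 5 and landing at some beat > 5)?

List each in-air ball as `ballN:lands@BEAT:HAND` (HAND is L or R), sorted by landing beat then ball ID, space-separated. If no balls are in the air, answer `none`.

Answer: ball1:lands@7:R ball2:lands@8:L ball3:lands@13:R

Derivation:
Beat 0 (L): throw ball1 h=7 -> lands@7:R; in-air after throw: [b1@7:R]
Beat 1 (R): throw ball2 h=2 -> lands@3:R; in-air after throw: [b2@3:R b1@7:R]
Beat 2 (L): throw ball3 h=2 -> lands@4:L; in-air after throw: [b2@3:R b3@4:L b1@7:R]
Beat 3 (R): throw ball2 h=5 -> lands@8:L; in-air after throw: [b3@4:L b1@7:R b2@8:L]
Beat 4 (L): throw ball3 h=9 -> lands@13:R; in-air after throw: [b1@7:R b2@8:L b3@13:R]
Beat 5 (R): throw ball4 h=4 -> lands@9:R; in-air after throw: [b1@7:R b2@8:L b4@9:R b3@13:R]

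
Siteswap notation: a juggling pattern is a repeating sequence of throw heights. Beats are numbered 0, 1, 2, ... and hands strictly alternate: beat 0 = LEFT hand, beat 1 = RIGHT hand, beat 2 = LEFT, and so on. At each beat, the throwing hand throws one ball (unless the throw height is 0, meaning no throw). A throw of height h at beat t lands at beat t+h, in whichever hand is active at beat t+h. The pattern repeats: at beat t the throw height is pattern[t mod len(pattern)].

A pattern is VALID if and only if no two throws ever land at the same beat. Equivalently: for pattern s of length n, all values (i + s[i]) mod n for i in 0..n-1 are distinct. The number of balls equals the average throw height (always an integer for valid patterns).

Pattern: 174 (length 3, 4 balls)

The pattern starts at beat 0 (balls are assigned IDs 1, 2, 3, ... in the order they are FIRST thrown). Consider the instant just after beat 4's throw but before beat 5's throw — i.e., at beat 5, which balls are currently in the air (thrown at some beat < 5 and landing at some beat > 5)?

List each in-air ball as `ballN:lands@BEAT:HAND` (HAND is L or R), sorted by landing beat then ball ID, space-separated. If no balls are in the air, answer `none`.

Answer: ball2:lands@6:L ball1:lands@8:L ball3:lands@11:R

Derivation:
Beat 0 (L): throw ball1 h=1 -> lands@1:R; in-air after throw: [b1@1:R]
Beat 1 (R): throw ball1 h=7 -> lands@8:L; in-air after throw: [b1@8:L]
Beat 2 (L): throw ball2 h=4 -> lands@6:L; in-air after throw: [b2@6:L b1@8:L]
Beat 3 (R): throw ball3 h=1 -> lands@4:L; in-air after throw: [b3@4:L b2@6:L b1@8:L]
Beat 4 (L): throw ball3 h=7 -> lands@11:R; in-air after throw: [b2@6:L b1@8:L b3@11:R]
Beat 5 (R): throw ball4 h=4 -> lands@9:R; in-air after throw: [b2@6:L b1@8:L b4@9:R b3@11:R]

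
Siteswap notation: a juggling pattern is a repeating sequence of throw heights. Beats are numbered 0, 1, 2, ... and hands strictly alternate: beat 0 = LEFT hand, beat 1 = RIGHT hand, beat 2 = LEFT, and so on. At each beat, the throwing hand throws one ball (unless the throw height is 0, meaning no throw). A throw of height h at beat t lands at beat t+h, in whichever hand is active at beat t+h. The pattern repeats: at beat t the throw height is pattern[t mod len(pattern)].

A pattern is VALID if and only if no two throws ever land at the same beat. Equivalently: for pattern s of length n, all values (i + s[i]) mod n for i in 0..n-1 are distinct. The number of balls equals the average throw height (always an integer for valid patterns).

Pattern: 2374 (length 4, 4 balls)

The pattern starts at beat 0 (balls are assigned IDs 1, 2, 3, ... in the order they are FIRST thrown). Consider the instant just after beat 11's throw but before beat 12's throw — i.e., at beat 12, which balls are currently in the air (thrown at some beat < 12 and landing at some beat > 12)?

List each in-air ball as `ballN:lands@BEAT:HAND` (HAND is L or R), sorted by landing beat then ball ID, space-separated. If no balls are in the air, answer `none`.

Beat 0 (L): throw ball1 h=2 -> lands@2:L; in-air after throw: [b1@2:L]
Beat 1 (R): throw ball2 h=3 -> lands@4:L; in-air after throw: [b1@2:L b2@4:L]
Beat 2 (L): throw ball1 h=7 -> lands@9:R; in-air after throw: [b2@4:L b1@9:R]
Beat 3 (R): throw ball3 h=4 -> lands@7:R; in-air after throw: [b2@4:L b3@7:R b1@9:R]
Beat 4 (L): throw ball2 h=2 -> lands@6:L; in-air after throw: [b2@6:L b3@7:R b1@9:R]
Beat 5 (R): throw ball4 h=3 -> lands@8:L; in-air after throw: [b2@6:L b3@7:R b4@8:L b1@9:R]
Beat 6 (L): throw ball2 h=7 -> lands@13:R; in-air after throw: [b3@7:R b4@8:L b1@9:R b2@13:R]
Beat 7 (R): throw ball3 h=4 -> lands@11:R; in-air after throw: [b4@8:L b1@9:R b3@11:R b2@13:R]
Beat 8 (L): throw ball4 h=2 -> lands@10:L; in-air after throw: [b1@9:R b4@10:L b3@11:R b2@13:R]
Beat 9 (R): throw ball1 h=3 -> lands@12:L; in-air after throw: [b4@10:L b3@11:R b1@12:L b2@13:R]
Beat 10 (L): throw ball4 h=7 -> lands@17:R; in-air after throw: [b3@11:R b1@12:L b2@13:R b4@17:R]
Beat 11 (R): throw ball3 h=4 -> lands@15:R; in-air after throw: [b1@12:L b2@13:R b3@15:R b4@17:R]
Beat 12 (L): throw ball1 h=2 -> lands@14:L; in-air after throw: [b2@13:R b1@14:L b3@15:R b4@17:R]

Answer: ball2:lands@13:R ball3:lands@15:R ball4:lands@17:R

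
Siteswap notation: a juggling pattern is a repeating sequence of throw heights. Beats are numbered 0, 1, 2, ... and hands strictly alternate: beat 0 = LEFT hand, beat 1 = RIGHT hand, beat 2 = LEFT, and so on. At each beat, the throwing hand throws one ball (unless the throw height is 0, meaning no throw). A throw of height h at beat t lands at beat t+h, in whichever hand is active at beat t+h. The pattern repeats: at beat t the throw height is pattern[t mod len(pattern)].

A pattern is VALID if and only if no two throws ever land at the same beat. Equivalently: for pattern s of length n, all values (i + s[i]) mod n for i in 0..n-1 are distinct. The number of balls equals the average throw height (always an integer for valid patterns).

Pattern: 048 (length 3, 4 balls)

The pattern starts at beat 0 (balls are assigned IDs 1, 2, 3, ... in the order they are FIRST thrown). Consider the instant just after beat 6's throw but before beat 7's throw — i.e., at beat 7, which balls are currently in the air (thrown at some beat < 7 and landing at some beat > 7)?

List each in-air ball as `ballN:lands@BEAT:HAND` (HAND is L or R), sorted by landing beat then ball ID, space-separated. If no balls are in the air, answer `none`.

Answer: ball3:lands@8:L ball2:lands@10:L ball1:lands@13:R

Derivation:
Beat 1 (R): throw ball1 h=4 -> lands@5:R; in-air after throw: [b1@5:R]
Beat 2 (L): throw ball2 h=8 -> lands@10:L; in-air after throw: [b1@5:R b2@10:L]
Beat 4 (L): throw ball3 h=4 -> lands@8:L; in-air after throw: [b1@5:R b3@8:L b2@10:L]
Beat 5 (R): throw ball1 h=8 -> lands@13:R; in-air after throw: [b3@8:L b2@10:L b1@13:R]
Beat 7 (R): throw ball4 h=4 -> lands@11:R; in-air after throw: [b3@8:L b2@10:L b4@11:R b1@13:R]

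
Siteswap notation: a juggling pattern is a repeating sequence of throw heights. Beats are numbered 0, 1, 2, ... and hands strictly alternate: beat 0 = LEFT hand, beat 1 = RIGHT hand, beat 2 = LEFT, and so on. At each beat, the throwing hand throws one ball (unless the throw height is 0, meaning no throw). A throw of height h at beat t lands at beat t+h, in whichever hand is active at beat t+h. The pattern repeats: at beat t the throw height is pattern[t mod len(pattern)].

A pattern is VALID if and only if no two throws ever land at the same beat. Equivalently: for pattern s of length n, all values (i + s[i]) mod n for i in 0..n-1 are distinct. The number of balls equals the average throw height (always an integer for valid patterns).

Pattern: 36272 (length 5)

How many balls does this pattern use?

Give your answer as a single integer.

Pattern = [3, 6, 2, 7, 2], length n = 5
  position 0: throw height = 3, running sum = 3
  position 1: throw height = 6, running sum = 9
  position 2: throw height = 2, running sum = 11
  position 3: throw height = 7, running sum = 18
  position 4: throw height = 2, running sum = 20
Total sum = 20; balls = sum / n = 20 / 5 = 4

Answer: 4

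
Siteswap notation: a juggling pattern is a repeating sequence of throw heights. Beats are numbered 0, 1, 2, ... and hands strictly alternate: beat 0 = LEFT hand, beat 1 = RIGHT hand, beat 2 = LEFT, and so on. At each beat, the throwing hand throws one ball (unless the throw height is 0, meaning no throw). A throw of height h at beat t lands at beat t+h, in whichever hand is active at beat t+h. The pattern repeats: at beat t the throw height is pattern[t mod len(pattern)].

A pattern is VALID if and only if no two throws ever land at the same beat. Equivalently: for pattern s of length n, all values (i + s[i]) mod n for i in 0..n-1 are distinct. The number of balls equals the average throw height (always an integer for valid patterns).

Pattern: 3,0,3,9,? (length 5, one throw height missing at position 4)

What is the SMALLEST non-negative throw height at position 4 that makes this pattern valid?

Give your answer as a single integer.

i=0: (0 + 3) mod 5 = 3
i=1: (1 + 0) mod 5 = 1
i=2: (2 + 3) mod 5 = 0
i=3: (3 + 9) mod 5 = 2
i=4: s[i]=? (unknown)
Known residues: [0, 1, 2, 3]; need a permutation of 0..4, so missing residue r = 4
Need (4 + s) mod 5 = 4; smallest s = (4 - 4) mod 5 = 0

Answer: 0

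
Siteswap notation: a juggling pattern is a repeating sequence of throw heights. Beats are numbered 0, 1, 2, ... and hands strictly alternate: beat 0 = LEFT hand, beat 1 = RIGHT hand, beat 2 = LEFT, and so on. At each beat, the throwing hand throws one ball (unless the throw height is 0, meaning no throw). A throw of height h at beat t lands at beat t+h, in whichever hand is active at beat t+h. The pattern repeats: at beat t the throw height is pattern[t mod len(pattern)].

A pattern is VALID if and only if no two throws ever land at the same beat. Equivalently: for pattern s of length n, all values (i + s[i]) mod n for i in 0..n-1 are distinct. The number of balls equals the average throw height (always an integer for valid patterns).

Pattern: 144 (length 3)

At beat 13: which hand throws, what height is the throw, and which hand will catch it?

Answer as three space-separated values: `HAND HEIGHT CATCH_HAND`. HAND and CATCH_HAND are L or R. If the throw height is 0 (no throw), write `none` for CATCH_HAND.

Answer: R 4 R

Derivation:
Beat 13: 13 mod 2 = 1, so hand = R
Throw height = pattern[13 mod 3] = pattern[1] = 4
Lands at beat 13+4=17, 17 mod 2 = 1, so catch hand = R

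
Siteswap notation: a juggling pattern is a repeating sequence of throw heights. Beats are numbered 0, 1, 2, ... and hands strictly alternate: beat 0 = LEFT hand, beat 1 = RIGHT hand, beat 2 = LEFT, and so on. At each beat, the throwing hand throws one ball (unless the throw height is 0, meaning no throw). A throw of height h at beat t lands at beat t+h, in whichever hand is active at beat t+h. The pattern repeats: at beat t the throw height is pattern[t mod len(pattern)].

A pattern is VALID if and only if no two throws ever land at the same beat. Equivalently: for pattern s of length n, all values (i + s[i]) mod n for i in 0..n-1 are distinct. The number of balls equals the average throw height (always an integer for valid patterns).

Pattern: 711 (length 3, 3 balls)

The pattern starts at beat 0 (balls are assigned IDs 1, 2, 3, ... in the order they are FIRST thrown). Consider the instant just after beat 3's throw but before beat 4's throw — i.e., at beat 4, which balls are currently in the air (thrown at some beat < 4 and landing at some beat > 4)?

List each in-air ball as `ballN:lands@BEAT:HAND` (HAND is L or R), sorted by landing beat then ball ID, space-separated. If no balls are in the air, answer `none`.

Answer: ball1:lands@7:R ball2:lands@10:L

Derivation:
Beat 0 (L): throw ball1 h=7 -> lands@7:R; in-air after throw: [b1@7:R]
Beat 1 (R): throw ball2 h=1 -> lands@2:L; in-air after throw: [b2@2:L b1@7:R]
Beat 2 (L): throw ball2 h=1 -> lands@3:R; in-air after throw: [b2@3:R b1@7:R]
Beat 3 (R): throw ball2 h=7 -> lands@10:L; in-air after throw: [b1@7:R b2@10:L]
Beat 4 (L): throw ball3 h=1 -> lands@5:R; in-air after throw: [b3@5:R b1@7:R b2@10:L]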